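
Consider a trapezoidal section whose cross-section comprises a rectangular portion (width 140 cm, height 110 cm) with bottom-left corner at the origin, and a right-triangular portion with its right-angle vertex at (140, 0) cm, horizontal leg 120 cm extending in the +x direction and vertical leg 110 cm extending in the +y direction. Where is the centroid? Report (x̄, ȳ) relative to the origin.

Part | A | x̄ᵢ | ȳᵢ | A·x̄ᵢ | A·ȳᵢ
rectangular portion | 15400.00 | 70.00 | 55.00 | 1078000.00 | 847000.00
triangular portion | 6600.00 | 180.00 | 36.67 | 1188000.00 | 242000.00
Σ | 22000.00 |  |  | 2266000.00 | 1089000.00
x̄ = 2266000.00 / 22000.00 = 103.00 cm
ȳ = 1089000.00 / 22000.00 = 49.50 cm

x̄ = 103.00 cm, ȳ = 49.50 cm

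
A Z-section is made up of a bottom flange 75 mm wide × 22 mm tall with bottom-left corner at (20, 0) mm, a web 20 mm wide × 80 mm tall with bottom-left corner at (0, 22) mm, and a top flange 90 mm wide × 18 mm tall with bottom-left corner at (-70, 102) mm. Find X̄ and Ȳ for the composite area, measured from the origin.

X̄ = 14.45 mm, Ȳ = 61.02 mm

Part | A | x̄ᵢ | ȳᵢ | A·x̄ᵢ | A·ȳᵢ
bottom flange | 1650.00 | 57.50 | 11.00 | 94875.00 | 18150.00
web | 1600.00 | 10.00 | 62.00 | 16000.00 | 99200.00
top flange | 1620.00 | -25.00 | 111.00 | -40500.00 | 179820.00
Σ | 4870.00 |  |  | 70375.00 | 297170.00
X̄ = 70375.00 / 4870.00 = 14.45 mm
Ȳ = 297170.00 / 4870.00 = 61.02 mm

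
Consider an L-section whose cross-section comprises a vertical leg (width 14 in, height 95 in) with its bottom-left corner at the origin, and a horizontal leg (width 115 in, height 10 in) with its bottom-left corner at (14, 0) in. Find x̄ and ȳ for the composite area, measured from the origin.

x̄ = 36.91 in, ȳ = 27.79 in

vertical leg: A = 14 × 95 = 1330.00, centroid at (7.00, 47.50).
horizontal leg: A = 115 × 10 = 1150.00, centroid at (71.50, 5.00).
ΣA = 2480.00 in²
ΣAx̄ = (1330.00)(7.00) + (1150.00)(71.50) = 91535.00 in³
ΣAȳ = (1330.00)(47.50) + (1150.00)(5.00) = 68925.00 in³
x̄ = 91535.00 / 2480.00 = 36.91 in
ȳ = 68925.00 / 2480.00 = 27.79 in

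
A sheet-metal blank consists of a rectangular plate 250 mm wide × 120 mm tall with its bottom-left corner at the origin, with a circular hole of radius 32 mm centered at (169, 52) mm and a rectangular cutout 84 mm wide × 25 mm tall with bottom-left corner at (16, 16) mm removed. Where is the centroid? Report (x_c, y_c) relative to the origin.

plate: A = 250 × 120 = 30000.00, centroid at (125.00, 60.00).
hole 1: A = −π·32² = -3216.99, centroid at (169.00, 52.00).
hole 2: A = −(84 × 25) = -2100.00, centroid at (58.00, 28.50).
ΣA = 24683.01 mm²
ΣAx_c = (30000.00)(125.00) + (-3216.99)(169.00) + (-2100.00)(58.00) = 3084528.54 mm³
ΣAy_c = (30000.00)(60.00) + (-3216.99)(52.00) + (-2100.00)(28.50) = 1572866.47 mm³
x_c = 3084528.54 / 24683.01 = 124.97 mm
y_c = 1572866.47 / 24683.01 = 63.72 mm

x_c = 124.97 mm, y_c = 63.72 mm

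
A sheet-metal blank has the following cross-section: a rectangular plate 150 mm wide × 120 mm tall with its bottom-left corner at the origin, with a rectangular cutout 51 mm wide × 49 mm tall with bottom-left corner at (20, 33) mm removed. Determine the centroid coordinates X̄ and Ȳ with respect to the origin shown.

plate: A = 150 × 120 = 18000.00, centroid at (75.00, 60.00).
hole: A = −(51 × 49) = -2499.00, centroid at (45.50, 57.50).
ΣA = 15501.00 mm²
ΣAX̄ = (18000.00)(75.00) + (-2499.00)(45.50) = 1236295.50 mm³
ΣAȲ = (18000.00)(60.00) + (-2499.00)(57.50) = 936307.50 mm³
X̄ = 1236295.50 / 15501.00 = 79.76 mm
Ȳ = 936307.50 / 15501.00 = 60.40 mm

X̄ = 79.76 mm, Ȳ = 60.40 mm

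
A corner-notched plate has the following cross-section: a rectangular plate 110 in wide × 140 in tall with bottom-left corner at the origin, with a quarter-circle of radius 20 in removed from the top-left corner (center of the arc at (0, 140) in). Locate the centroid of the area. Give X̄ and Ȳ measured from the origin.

X̄ = 55.97 in, Ȳ = 68.72 in

Part | A | x̄ᵢ | ȳᵢ | A·x̄ᵢ | A·ȳᵢ
plate | 15400.00 | 55.00 | 70.00 | 847000.00 | 1078000.00
removed quarter-circle | -314.16 | 8.49 | 131.51 | -2666.67 | -41315.63
Σ | 15085.84 |  |  | 844333.33 | 1036684.37
X̄ = 844333.33 / 15085.84 = 55.97 in
Ȳ = 1036684.37 / 15085.84 = 68.72 in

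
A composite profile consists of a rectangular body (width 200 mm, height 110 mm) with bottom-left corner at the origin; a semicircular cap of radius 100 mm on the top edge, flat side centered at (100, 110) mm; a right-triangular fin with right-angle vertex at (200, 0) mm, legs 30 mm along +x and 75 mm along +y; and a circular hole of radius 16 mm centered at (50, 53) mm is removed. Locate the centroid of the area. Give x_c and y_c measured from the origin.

rectangular body: A = 200 × 110 = 22000.00, centroid at (100.00, 55.00).
semicircular top: A = ½π·100² = 15707.96, centroid at (100.00, 152.44).
triangular fin: A = ½·30·75 = 1125.00, centroid at (210.00, 25.00).
hole: A = −π·16² = -804.25, centroid at (50.00, 53.00).
ΣA = 38028.72 mm²
ΣAx_c = (22000.00)(100.00) + (15707.96)(100.00) + (1125.00)(210.00) + (-804.25)(50.00) = 3966833.94 mm³
ΣAy_c = (22000.00)(55.00) + (15707.96)(152.44) + (1125.00)(25.00) + (-804.25)(53.00) = 3590042.50 mm³
x_c = 3966833.94 / 38028.72 = 104.31 mm
y_c = 3590042.50 / 38028.72 = 94.40 mm

x_c = 104.31 mm, y_c = 94.40 mm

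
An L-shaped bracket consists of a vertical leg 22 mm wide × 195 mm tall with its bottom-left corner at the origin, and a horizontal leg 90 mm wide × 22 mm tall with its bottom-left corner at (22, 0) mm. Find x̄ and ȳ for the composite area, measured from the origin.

x̄ = 28.68 mm, ȳ = 70.18 mm

vertical leg: A = 22 × 195 = 4290.00, centroid at (11.00, 97.50).
horizontal leg: A = 90 × 22 = 1980.00, centroid at (67.00, 11.00).
ΣA = 6270.00 mm²
ΣAx̄ = (4290.00)(11.00) + (1980.00)(67.00) = 179850.00 mm³
ΣAȳ = (4290.00)(97.50) + (1980.00)(11.00) = 440055.00 mm³
x̄ = 179850.00 / 6270.00 = 28.68 mm
ȳ = 440055.00 / 6270.00 = 70.18 mm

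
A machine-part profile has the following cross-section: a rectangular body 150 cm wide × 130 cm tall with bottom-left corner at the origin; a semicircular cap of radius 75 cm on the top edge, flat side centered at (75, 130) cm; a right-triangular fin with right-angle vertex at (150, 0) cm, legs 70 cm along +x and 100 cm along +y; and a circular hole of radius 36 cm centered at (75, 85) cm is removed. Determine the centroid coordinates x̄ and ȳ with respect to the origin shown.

x̄ = 87.40 cm, ȳ = 88.89 cm

Part | A | x̄ᵢ | ȳᵢ | A·x̄ᵢ | A·ȳᵢ
rectangular body | 19500.00 | 75.00 | 65.00 | 1462500.00 | 1267500.00
semicircular top | 8835.73 | 75.00 | 161.83 | 662679.70 | 1429894.81
triangular fin | 3500.00 | 173.33 | 33.33 | 606666.67 | 116666.67
hole | -4071.50 | 75.00 | 85.00 | -305362.81 | -346077.85
Σ | 27764.23 |  |  | 2426483.56 | 2467983.63
x̄ = 2426483.56 / 27764.23 = 87.40 cm
ȳ = 2467983.63 / 27764.23 = 88.89 cm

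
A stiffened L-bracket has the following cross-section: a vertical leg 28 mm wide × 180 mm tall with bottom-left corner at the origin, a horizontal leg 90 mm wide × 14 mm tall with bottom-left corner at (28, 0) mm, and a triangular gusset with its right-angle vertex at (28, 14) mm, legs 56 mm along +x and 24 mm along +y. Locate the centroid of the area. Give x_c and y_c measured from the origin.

vertical leg: A = 28 × 180 = 5040.00, centroid at (14.00, 90.00).
horizontal leg: A = 90 × 14 = 1260.00, centroid at (73.00, 7.00).
gusset: A = ½·56·24 = 672.00, centroid at (46.67, 22.00).
ΣA = 6972.00 mm², ΣAx_c = 193900.00 mm³, ΣAy_c = 477204.00 mm³.
x_c = 193900.00/6972.00 = 27.81 mm; y_c = 477204.00/6972.00 = 68.45 mm.

x_c = 27.81 mm, y_c = 68.45 mm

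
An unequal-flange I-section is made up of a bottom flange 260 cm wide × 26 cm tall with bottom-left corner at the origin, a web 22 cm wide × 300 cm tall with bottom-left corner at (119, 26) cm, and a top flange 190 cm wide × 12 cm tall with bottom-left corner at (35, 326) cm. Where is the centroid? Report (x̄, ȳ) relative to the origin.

x̄ = 130.00 cm, ȳ = 128.29 cm

Part | A | x̄ᵢ | ȳᵢ | A·x̄ᵢ | A·ȳᵢ
bottom flange | 6760.00 | 130.00 | 13.00 | 878800.00 | 87880.00
web | 6600.00 | 130.00 | 176.00 | 858000.00 | 1161600.00
top flange | 2280.00 | 130.00 | 332.00 | 296400.00 | 756960.00
Σ | 15640.00 |  |  | 2033200.00 | 2006440.00
x̄ = 2033200.00 / 15640.00 = 130.00 cm
ȳ = 2006440.00 / 15640.00 = 128.29 cm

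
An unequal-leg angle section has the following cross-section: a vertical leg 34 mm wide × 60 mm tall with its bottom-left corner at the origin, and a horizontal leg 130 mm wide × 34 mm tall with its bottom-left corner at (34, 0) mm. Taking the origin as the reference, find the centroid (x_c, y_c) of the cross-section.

x_c = 73.11 mm, y_c = 21.11 mm

vertical leg: A = 34 × 60 = 2040.00, centroid at (17.00, 30.00).
horizontal leg: A = 130 × 34 = 4420.00, centroid at (99.00, 17.00).
ΣA = 6460.00 mm², ΣAx_c = 472260.00 mm³, ΣAy_c = 136340.00 mm³.
x_c = 472260.00/6460.00 = 73.11 mm; y_c = 136340.00/6460.00 = 21.11 mm.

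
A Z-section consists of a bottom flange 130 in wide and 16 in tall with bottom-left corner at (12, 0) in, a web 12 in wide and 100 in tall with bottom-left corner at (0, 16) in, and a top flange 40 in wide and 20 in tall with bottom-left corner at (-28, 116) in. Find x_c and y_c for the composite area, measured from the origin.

Part | A | x̄ᵢ | ȳᵢ | A·x̄ᵢ | A·ȳᵢ
bottom flange | 2080.00 | 77.00 | 8.00 | 160160.00 | 16640.00
web | 1200.00 | 6.00 | 66.00 | 7200.00 | 79200.00
top flange | 800.00 | -8.00 | 126.00 | -6400.00 | 100800.00
Σ | 4080.00 |  |  | 160960.00 | 196640.00
x_c = 160960.00 / 4080.00 = 39.45 in
y_c = 196640.00 / 4080.00 = 48.20 in

x_c = 39.45 in, y_c = 48.20 in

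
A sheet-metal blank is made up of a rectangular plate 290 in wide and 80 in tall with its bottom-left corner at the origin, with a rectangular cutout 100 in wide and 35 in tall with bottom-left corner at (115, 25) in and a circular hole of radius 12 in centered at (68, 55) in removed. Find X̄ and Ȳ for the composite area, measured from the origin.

X̄ = 143.17 in, Ȳ = 39.19 in

Part | A | x̄ᵢ | ȳᵢ | A·x̄ᵢ | A·ȳᵢ
plate | 23200.00 | 145.00 | 40.00 | 3364000.00 | 928000.00
hole 1 | -3500.00 | 165.00 | 42.50 | -577500.00 | -148750.00
hole 2 | -452.39 | 68.00 | 55.00 | -30762.48 | -24881.41
Σ | 19247.61 |  |  | 2755737.52 | 754368.59
X̄ = 2755737.52 / 19247.61 = 143.17 in
Ȳ = 754368.59 / 19247.61 = 39.19 in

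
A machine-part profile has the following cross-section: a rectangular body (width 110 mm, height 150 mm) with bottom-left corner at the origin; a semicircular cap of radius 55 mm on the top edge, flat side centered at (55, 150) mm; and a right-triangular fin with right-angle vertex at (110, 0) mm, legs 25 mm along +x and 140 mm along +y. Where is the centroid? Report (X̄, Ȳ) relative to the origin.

rectangular body: A = 110 × 150 = 16500.00, centroid at (55.00, 75.00).
semicircular top: A = ½π·55² = 4751.66, centroid at (55.00, 173.34).
triangular fin: A = ½·25·140 = 1750.00, centroid at (118.33, 46.67).
ΣA = 23001.66 mm²
ΣAX̄ = (16500.00)(55.00) + (4751.66)(55.00) + (1750.00)(118.33) = 1375924.57 mm³
ΣAȲ = (16500.00)(75.00) + (4751.66)(173.34) + (1750.00)(46.67) = 2142832.17 mm³
X̄ = 1375924.57 / 23001.66 = 59.82 mm
Ȳ = 2142832.17 / 23001.66 = 93.16 mm

X̄ = 59.82 mm, Ȳ = 93.16 mm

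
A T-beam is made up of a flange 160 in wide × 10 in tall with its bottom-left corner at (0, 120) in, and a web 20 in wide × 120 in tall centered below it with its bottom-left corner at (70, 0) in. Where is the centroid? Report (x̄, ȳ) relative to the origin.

x̄ = 80.00 in, ȳ = 86.00 in

web: A = 20 × 120 = 2400.00, centroid at (80.00, 60.00).
flange: A = 160 × 10 = 1600.00, centroid at (80.00, 125.00).
ΣA = 4000.00 in²
ΣAx̄ = (2400.00)(80.00) + (1600.00)(80.00) = 320000.00 in³
ΣAȳ = (2400.00)(60.00) + (1600.00)(125.00) = 344000.00 in³
x̄ = 320000.00 / 4000.00 = 80.00 in
ȳ = 344000.00 / 4000.00 = 86.00 in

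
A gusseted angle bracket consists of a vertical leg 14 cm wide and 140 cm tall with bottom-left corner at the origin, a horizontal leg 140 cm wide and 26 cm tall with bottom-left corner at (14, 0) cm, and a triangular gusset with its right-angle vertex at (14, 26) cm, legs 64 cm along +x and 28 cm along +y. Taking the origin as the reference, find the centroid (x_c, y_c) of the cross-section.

x_c = 54.05 cm, y_c = 33.28 cm

vertical leg: A = 14 × 140 = 1960.00, centroid at (7.00, 70.00).
horizontal leg: A = 140 × 26 = 3640.00, centroid at (84.00, 13.00).
gusset: A = ½·64·28 = 896.00, centroid at (35.33, 35.33).
ΣA = 6496.00 cm²
ΣAx_c = (1960.00)(7.00) + (3640.00)(84.00) + (896.00)(35.33) = 351138.67 cm³
ΣAy_c = (1960.00)(70.00) + (3640.00)(13.00) + (896.00)(35.33) = 216178.67 cm³
x_c = 351138.67 / 6496.00 = 54.05 cm
y_c = 216178.67 / 6496.00 = 33.28 cm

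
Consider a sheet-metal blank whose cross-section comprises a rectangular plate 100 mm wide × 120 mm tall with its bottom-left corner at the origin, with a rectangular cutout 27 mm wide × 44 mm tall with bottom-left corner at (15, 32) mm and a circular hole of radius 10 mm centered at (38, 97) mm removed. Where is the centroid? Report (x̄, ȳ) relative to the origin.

x̄ = 52.79 mm, ȳ = 59.57 mm

Part | A | x̄ᵢ | ȳᵢ | A·x̄ᵢ | A·ȳᵢ
plate | 12000.00 | 50.00 | 60.00 | 600000.00 | 720000.00
hole 1 | -1188.00 | 28.50 | 54.00 | -33858.00 | -64152.00
hole 2 | -314.16 | 38.00 | 97.00 | -11938.05 | -30473.45
Σ | 10497.84 |  |  | 554203.95 | 625374.55
x̄ = 554203.95 / 10497.84 = 52.79 mm
ȳ = 625374.55 / 10497.84 = 59.57 mm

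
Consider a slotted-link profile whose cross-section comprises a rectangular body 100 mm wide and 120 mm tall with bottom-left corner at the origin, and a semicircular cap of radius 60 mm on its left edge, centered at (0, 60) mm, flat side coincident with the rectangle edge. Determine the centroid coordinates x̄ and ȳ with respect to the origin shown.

rectangular body: A = 100 × 120 = 12000.00, centroid at (50.00, 60.00).
semicircular end: A = ½π·60² = 5654.87, centroid at (-25.46, 60.00).
ΣA = 17654.87 mm², ΣAx̄ = 456000.00 mm³, ΣAȳ = 1059292.01 mm³.
x̄ = 456000.00/17654.87 = 25.83 mm; ȳ = 1059292.01/17654.87 = 60.00 mm.

x̄ = 25.83 mm, ȳ = 60.00 mm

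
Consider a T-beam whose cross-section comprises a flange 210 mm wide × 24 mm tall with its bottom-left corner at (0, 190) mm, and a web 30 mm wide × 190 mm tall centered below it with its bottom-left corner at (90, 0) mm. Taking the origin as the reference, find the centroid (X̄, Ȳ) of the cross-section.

X̄ = 105.00 mm, Ȳ = 145.21 mm

Part | A | x̄ᵢ | ȳᵢ | A·x̄ᵢ | A·ȳᵢ
web | 5700.00 | 105.00 | 95.00 | 598500.00 | 541500.00
flange | 5040.00 | 105.00 | 202.00 | 529200.00 | 1018080.00
Σ | 10740.00 |  |  | 1127700.00 | 1559580.00
X̄ = 1127700.00 / 10740.00 = 105.00 mm
Ȳ = 1559580.00 / 10740.00 = 145.21 mm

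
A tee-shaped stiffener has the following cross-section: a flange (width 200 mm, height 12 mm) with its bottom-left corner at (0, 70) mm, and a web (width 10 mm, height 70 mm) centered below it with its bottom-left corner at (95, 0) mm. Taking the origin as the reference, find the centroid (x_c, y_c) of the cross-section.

web: A = 10 × 70 = 700.00, centroid at (100.00, 35.00).
flange: A = 200 × 12 = 2400.00, centroid at (100.00, 76.00).
ΣA = 3100.00 mm²
ΣAx_c = (700.00)(100.00) + (2400.00)(100.00) = 310000.00 mm³
ΣAy_c = (700.00)(35.00) + (2400.00)(76.00) = 206900.00 mm³
x_c = 310000.00 / 3100.00 = 100.00 mm
y_c = 206900.00 / 3100.00 = 66.74 mm

x_c = 100.00 mm, y_c = 66.74 mm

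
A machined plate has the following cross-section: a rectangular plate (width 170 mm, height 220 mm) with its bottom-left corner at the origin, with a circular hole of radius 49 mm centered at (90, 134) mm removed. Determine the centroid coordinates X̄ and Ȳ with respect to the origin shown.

plate: A = 170 × 220 = 37400.00, centroid at (85.00, 110.00).
hole: A = −π·49² = -7542.96, centroid at (90.00, 134.00).
ΣA = 29857.04 mm²
ΣAX̄ = (37400.00)(85.00) + (-7542.96)(90.00) = 2500133.24 mm³
ΣAȲ = (37400.00)(110.00) + (-7542.96)(134.00) = 3103242.83 mm³
X̄ = 2500133.24 / 29857.04 = 83.74 mm
Ȳ = 3103242.83 / 29857.04 = 103.94 mm

X̄ = 83.74 mm, Ȳ = 103.94 mm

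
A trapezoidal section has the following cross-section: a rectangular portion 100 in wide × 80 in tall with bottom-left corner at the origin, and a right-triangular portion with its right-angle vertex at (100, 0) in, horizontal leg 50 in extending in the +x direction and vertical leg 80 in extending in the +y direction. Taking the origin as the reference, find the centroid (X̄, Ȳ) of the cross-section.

X̄ = 63.33 in, Ȳ = 37.33 in

Part | A | x̄ᵢ | ȳᵢ | A·x̄ᵢ | A·ȳᵢ
rectangular portion | 8000.00 | 50.00 | 40.00 | 400000.00 | 320000.00
triangular portion | 2000.00 | 116.67 | 26.67 | 233333.33 | 53333.33
Σ | 10000.00 |  |  | 633333.33 | 373333.33
X̄ = 633333.33 / 10000.00 = 63.33 in
Ȳ = 373333.33 / 10000.00 = 37.33 in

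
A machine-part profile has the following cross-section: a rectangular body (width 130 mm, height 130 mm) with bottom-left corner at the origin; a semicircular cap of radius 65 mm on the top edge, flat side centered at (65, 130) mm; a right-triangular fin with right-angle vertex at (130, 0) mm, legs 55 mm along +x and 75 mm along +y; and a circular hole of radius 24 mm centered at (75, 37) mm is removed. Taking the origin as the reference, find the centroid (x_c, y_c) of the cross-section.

rectangular body: A = 130 × 130 = 16900.00, centroid at (65.00, 65.00).
semicircular top: A = ½π·65² = 6636.61, centroid at (65.00, 157.59).
triangular fin: A = ½·55·75 = 2062.50, centroid at (148.33, 25.00).
hole: A = −π·24² = -1809.56, centroid at (75.00, 37.00).
ΣA = 23789.56 mm², ΣAx_c = 1700100.64 mm³, ΣAy_c = 2128952.09 mm³.
x_c = 1700100.64/23789.56 = 71.46 mm; y_c = 2128952.09/23789.56 = 89.49 mm.

x_c = 71.46 mm, y_c = 89.49 mm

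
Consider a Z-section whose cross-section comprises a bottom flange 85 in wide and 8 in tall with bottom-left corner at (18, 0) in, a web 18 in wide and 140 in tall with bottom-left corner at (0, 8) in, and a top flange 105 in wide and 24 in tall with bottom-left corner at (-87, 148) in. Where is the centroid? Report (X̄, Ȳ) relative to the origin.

bottom flange: A = 85 × 8 = 680.00, centroid at (60.50, 4.00).
web: A = 18 × 140 = 2520.00, centroid at (9.00, 78.00).
top flange: A = 105 × 24 = 2520.00, centroid at (-34.50, 160.00).
ΣA = 5720.00 in², ΣAX̄ = -23120.00 in³, ΣAȲ = 602480.00 in³.
X̄ = -23120.00/5720.00 = -4.04 in; Ȳ = 602480.00/5720.00 = 105.33 in.

X̄ = -4.04 in, Ȳ = 105.33 in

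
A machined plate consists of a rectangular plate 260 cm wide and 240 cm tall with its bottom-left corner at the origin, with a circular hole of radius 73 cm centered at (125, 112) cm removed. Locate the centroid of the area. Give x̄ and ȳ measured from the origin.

Part | A | x̄ᵢ | ȳᵢ | A·x̄ᵢ | A·ȳᵢ
plate | 62400.00 | 130.00 | 120.00 | 8112000.00 | 7488000.00
hole | -16741.55 | 125.00 | 112.00 | -2092693.41 | -1875053.29
Σ | 45658.45 |  |  | 6019306.59 | 5612946.71
x̄ = 6019306.59 / 45658.45 = 131.83 cm
ȳ = 5612946.71 / 45658.45 = 122.93 cm

x̄ = 131.83 cm, ȳ = 122.93 cm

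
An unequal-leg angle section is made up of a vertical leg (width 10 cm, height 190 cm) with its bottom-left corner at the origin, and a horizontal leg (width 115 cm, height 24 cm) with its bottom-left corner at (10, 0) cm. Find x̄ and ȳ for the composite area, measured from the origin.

vertical leg: A = 10 × 190 = 1900.00, centroid at (5.00, 95.00).
horizontal leg: A = 115 × 24 = 2760.00, centroid at (67.50, 12.00).
ΣA = 4660.00 cm²
ΣAx̄ = (1900.00)(5.00) + (2760.00)(67.50) = 195800.00 cm³
ΣAȳ = (1900.00)(95.00) + (2760.00)(12.00) = 213620.00 cm³
x̄ = 195800.00 / 4660.00 = 42.02 cm
ȳ = 213620.00 / 4660.00 = 45.84 cm

x̄ = 42.02 cm, ȳ = 45.84 cm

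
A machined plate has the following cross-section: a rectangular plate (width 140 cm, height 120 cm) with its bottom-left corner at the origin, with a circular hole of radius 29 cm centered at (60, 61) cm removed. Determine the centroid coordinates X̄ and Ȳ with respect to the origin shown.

Part | A | x̄ᵢ | ȳᵢ | A·x̄ᵢ | A·ȳᵢ
plate | 16800.00 | 70.00 | 60.00 | 1176000.00 | 1008000.00
hole | -2642.08 | 60.00 | 61.00 | -158524.77 | -161166.84
Σ | 14157.92 |  |  | 1017475.23 | 846833.16
X̄ = 1017475.23 / 14157.92 = 71.87 cm
Ȳ = 846833.16 / 14157.92 = 59.81 cm

X̄ = 71.87 cm, Ȳ = 59.81 cm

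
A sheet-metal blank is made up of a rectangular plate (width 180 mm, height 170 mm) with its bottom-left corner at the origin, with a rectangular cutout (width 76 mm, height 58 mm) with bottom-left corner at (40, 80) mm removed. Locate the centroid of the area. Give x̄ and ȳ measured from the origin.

plate: A = 180 × 170 = 30600.00, centroid at (90.00, 85.00).
hole: A = −(76 × 58) = -4408.00, centroid at (78.00, 109.00).
ΣA = 26192.00 mm², ΣAx̄ = 2410176.00 mm³, ΣAȳ = 2120528.00 mm³.
x̄ = 2410176.00/26192.00 = 92.02 mm; ȳ = 2120528.00/26192.00 = 80.96 mm.

x̄ = 92.02 mm, ȳ = 80.96 mm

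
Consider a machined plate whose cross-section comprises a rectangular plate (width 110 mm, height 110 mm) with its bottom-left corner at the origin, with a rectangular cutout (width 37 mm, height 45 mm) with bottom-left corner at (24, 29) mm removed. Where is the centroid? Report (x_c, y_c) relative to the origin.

plate: A = 110 × 110 = 12100.00, centroid at (55.00, 55.00).
hole: A = −(37 × 45) = -1665.00, centroid at (42.50, 51.50).
ΣA = 10435.00 mm², ΣAx_c = 594737.50 mm³, ΣAy_c = 579752.50 mm³.
x_c = 594737.50/10435.00 = 56.99 mm; y_c = 579752.50/10435.00 = 55.56 mm.

x_c = 56.99 mm, y_c = 55.56 mm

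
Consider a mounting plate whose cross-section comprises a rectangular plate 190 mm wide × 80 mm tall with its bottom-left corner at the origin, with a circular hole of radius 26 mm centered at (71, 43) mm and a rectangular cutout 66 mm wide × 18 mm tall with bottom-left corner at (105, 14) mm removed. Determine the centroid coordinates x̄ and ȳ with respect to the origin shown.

plate: A = 190 × 80 = 15200.00, centroid at (95.00, 40.00).
hole 1: A = −π·26² = -2123.72, centroid at (71.00, 43.00).
hole 2: A = −(66 × 18) = -1188.00, centroid at (138.00, 23.00).
ΣA = 11888.28 mm², ΣAx̄ = 1129272.12 mm³, ΣAȳ = 489356.18 mm³.
x̄ = 1129272.12/11888.28 = 94.99 mm; ȳ = 489356.18/11888.28 = 41.16 mm.

x̄ = 94.99 mm, ȳ = 41.16 mm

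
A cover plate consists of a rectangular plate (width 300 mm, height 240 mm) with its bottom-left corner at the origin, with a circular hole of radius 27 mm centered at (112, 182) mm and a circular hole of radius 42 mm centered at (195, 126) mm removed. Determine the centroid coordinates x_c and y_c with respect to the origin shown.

plate: A = 300 × 240 = 72000.00, centroid at (150.00, 120.00).
hole 1: A = −π·27² = -2290.22, centroid at (112.00, 182.00).
hole 2: A = −π·42² = -5541.77, centroid at (195.00, 126.00).
ΣA = 64168.01 mm², ΣAx_c = 9462850.20 mm³, ΣAy_c = 7524916.82 mm³.
x_c = 9462850.20/64168.01 = 147.47 mm; y_c = 7524916.82/64168.01 = 117.27 mm.

x_c = 147.47 mm, y_c = 117.27 mm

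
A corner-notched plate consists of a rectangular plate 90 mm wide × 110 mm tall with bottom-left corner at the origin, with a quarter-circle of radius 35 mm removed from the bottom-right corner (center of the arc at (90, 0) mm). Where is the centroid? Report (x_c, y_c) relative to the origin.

x_c = 41.76 mm, y_c = 59.32 mm

plate: A = 90 × 110 = 9900.00, centroid at (45.00, 55.00).
removed quarter-circle: A = −¼π·35² = -962.11, centroid at (75.15, 14.85).
ΣA = 8937.89 mm²
ΣAx_c = (9900.00)(45.00) + (-962.11)(75.15) = 373201.52 mm³
ΣAy_c = (9900.00)(55.00) + (-962.11)(14.85) = 530208.33 mm³
x_c = 373201.52 / 8937.89 = 41.76 mm
y_c = 530208.33 / 8937.89 = 59.32 mm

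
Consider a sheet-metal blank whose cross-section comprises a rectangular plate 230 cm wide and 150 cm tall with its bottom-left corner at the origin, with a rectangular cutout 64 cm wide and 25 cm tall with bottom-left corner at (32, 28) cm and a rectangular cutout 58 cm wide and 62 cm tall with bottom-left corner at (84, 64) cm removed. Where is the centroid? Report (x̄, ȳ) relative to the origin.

x̄ = 118.03 cm, ȳ = 74.43 cm

Part | A | x̄ᵢ | ȳᵢ | A·x̄ᵢ | A·ȳᵢ
plate | 34500.00 | 115.00 | 75.00 | 3967500.00 | 2587500.00
hole 1 | -1600.00 | 64.00 | 40.50 | -102400.00 | -64800.00
hole 2 | -3596.00 | 113.00 | 95.00 | -406348.00 | -341620.00
Σ | 29304.00 |  |  | 3458752.00 | 2181080.00
x̄ = 3458752.00 / 29304.00 = 118.03 cm
ȳ = 2181080.00 / 29304.00 = 74.43 cm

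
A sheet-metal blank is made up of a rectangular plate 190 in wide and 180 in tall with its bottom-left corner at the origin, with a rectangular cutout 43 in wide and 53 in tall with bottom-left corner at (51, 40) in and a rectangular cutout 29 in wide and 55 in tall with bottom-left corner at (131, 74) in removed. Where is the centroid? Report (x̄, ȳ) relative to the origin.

x̄ = 94.03 in, ȳ = 91.16 in

Part | A | x̄ᵢ | ȳᵢ | A·x̄ᵢ | A·ȳᵢ
plate | 34200.00 | 95.00 | 90.00 | 3249000.00 | 3078000.00
hole 1 | -2279.00 | 72.50 | 66.50 | -165227.50 | -151553.50
hole 2 | -1595.00 | 145.50 | 101.50 | -232072.50 | -161892.50
Σ | 30326.00 |  |  | 2851700.00 | 2764554.00
x̄ = 2851700.00 / 30326.00 = 94.03 in
ȳ = 2764554.00 / 30326.00 = 91.16 in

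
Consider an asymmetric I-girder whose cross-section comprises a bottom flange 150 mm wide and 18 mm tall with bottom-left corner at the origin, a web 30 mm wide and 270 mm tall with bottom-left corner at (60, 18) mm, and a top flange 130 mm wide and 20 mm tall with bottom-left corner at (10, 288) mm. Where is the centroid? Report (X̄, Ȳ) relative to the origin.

X̄ = 75.00 mm, Ȳ = 152.12 mm

bottom flange: A = 150 × 18 = 2700.00, centroid at (75.00, 9.00).
web: A = 30 × 270 = 8100.00, centroid at (75.00, 153.00).
top flange: A = 130 × 20 = 2600.00, centroid at (75.00, 298.00).
ΣA = 13400.00 mm², ΣAX̄ = 1005000.00 mm³, ΣAȲ = 2038400.00 mm³.
X̄ = 1005000.00/13400.00 = 75.00 mm; Ȳ = 2038400.00/13400.00 = 152.12 mm.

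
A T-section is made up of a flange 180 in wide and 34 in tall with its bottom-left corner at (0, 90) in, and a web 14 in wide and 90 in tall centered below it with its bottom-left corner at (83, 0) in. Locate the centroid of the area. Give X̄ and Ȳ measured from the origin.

web: A = 14 × 90 = 1260.00, centroid at (90.00, 45.00).
flange: A = 180 × 34 = 6120.00, centroid at (90.00, 107.00).
ΣA = 7380.00 in², ΣAX̄ = 664200.00 in³, ΣAȲ = 711540.00 in³.
X̄ = 664200.00/7380.00 = 90.00 in; Ȳ = 711540.00/7380.00 = 96.41 in.

X̄ = 90.00 in, Ȳ = 96.41 in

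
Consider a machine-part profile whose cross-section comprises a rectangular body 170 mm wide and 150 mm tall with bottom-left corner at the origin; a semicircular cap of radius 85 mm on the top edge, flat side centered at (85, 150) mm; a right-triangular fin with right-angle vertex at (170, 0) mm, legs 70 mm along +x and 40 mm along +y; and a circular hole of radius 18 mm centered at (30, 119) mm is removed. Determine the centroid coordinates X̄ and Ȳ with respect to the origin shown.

X̄ = 90.58 mm, Ȳ = 105.34 mm

rectangular body: A = 170 × 150 = 25500.00, centroid at (85.00, 75.00).
semicircular top: A = ½π·85² = 11349.00, centroid at (85.00, 186.08).
triangular fin: A = ½·70·40 = 1400.00, centroid at (193.33, 13.33).
hole: A = −π·18² = -1017.88, centroid at (30.00, 119.00).
ΣA = 37231.13 mm²
ΣAX̄ = (25500.00)(85.00) + (11349.00)(85.00) + (1400.00)(193.33) + (-1017.88)(30.00) = 3372295.68 mm³
ΣAȲ = (25500.00)(75.00) + (11349.00)(186.08) + (1400.00)(13.33) + (-1017.88)(119.00) = 3921806.61 mm³
X̄ = 3372295.68 / 37231.13 = 90.58 mm
Ȳ = 3921806.61 / 37231.13 = 105.34 mm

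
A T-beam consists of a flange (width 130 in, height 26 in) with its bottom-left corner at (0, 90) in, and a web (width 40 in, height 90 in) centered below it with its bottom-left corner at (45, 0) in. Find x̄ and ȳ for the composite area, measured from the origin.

Part | A | x̄ᵢ | ȳᵢ | A·x̄ᵢ | A·ȳᵢ
web | 3600.00 | 65.00 | 45.00 | 234000.00 | 162000.00
flange | 3380.00 | 65.00 | 103.00 | 219700.00 | 348140.00
Σ | 6980.00 |  |  | 453700.00 | 510140.00
x̄ = 453700.00 / 6980.00 = 65.00 in
ȳ = 510140.00 / 6980.00 = 73.09 in

x̄ = 65.00 in, ȳ = 73.09 in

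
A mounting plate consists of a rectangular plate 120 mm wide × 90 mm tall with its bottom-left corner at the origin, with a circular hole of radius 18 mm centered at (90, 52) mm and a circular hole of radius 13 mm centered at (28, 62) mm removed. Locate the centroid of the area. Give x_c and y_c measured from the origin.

x_c = 58.54 mm, y_c = 43.25 mm

plate: A = 120 × 90 = 10800.00, centroid at (60.00, 45.00).
hole 1: A = −π·18² = -1017.88, centroid at (90.00, 52.00).
hole 2: A = −π·13² = -530.93, centroid at (28.00, 62.00).
ΣA = 9251.19 mm²
ΣAx_c = (10800.00)(60.00) + (-1017.88)(90.00) + (-530.93)(28.00) = 541525.14 mm³
ΣAy_c = (10800.00)(45.00) + (-1017.88)(52.00) + (-530.93)(62.00) = 400152.84 mm³
x_c = 541525.14 / 9251.19 = 58.54 mm
y_c = 400152.84 / 9251.19 = 43.25 mm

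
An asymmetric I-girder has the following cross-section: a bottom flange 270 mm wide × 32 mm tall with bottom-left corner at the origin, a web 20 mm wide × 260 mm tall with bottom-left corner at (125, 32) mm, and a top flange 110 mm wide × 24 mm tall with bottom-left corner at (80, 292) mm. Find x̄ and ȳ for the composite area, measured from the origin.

bottom flange: A = 270 × 32 = 8640.00, centroid at (135.00, 16.00).
web: A = 20 × 260 = 5200.00, centroid at (135.00, 162.00).
top flange: A = 110 × 24 = 2640.00, centroid at (135.00, 304.00).
ΣA = 16480.00 mm²
ΣAx̄ = (8640.00)(135.00) + (5200.00)(135.00) + (2640.00)(135.00) = 2224800.00 mm³
ΣAȳ = (8640.00)(16.00) + (5200.00)(162.00) + (2640.00)(304.00) = 1783200.00 mm³
x̄ = 2224800.00 / 16480.00 = 135.00 mm
ȳ = 1783200.00 / 16480.00 = 108.20 mm

x̄ = 135.00 mm, ȳ = 108.20 mm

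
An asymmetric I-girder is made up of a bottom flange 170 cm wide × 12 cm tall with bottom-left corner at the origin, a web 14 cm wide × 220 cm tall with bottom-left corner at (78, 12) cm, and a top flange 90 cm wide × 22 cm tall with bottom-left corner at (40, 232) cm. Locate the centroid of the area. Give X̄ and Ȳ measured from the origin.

X̄ = 85.00 cm, Ȳ = 122.41 cm

bottom flange: A = 170 × 12 = 2040.00, centroid at (85.00, 6.00).
web: A = 14 × 220 = 3080.00, centroid at (85.00, 122.00).
top flange: A = 90 × 22 = 1980.00, centroid at (85.00, 243.00).
ΣA = 7100.00 cm²
ΣAX̄ = (2040.00)(85.00) + (3080.00)(85.00) + (1980.00)(85.00) = 603500.00 cm³
ΣAȲ = (2040.00)(6.00) + (3080.00)(122.00) + (1980.00)(243.00) = 869140.00 cm³
X̄ = 603500.00 / 7100.00 = 85.00 cm
Ȳ = 869140.00 / 7100.00 = 122.41 cm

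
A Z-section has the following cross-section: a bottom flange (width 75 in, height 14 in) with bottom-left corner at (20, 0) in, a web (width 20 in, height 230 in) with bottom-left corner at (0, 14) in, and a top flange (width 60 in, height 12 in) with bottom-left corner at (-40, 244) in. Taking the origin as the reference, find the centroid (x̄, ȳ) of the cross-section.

x̄ = 15.57 in, ȳ = 122.57 in

Part | A | x̄ᵢ | ȳᵢ | A·x̄ᵢ | A·ȳᵢ
bottom flange | 1050.00 | 57.50 | 7.00 | 60375.00 | 7350.00
web | 4600.00 | 10.00 | 129.00 | 46000.00 | 593400.00
top flange | 720.00 | -10.00 | 250.00 | -7200.00 | 180000.00
Σ | 6370.00 |  |  | 99175.00 | 780750.00
x̄ = 99175.00 / 6370.00 = 15.57 in
ȳ = 780750.00 / 6370.00 = 122.57 in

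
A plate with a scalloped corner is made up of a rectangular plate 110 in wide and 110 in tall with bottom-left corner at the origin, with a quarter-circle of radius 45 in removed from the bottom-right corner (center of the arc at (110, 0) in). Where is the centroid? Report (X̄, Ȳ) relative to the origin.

Part | A | x̄ᵢ | ȳᵢ | A·x̄ᵢ | A·ȳᵢ
plate | 12100.00 | 55.00 | 55.00 | 665500.00 | 665500.00
removed quarter-circle | -1590.43 | 90.90 | 19.10 | -144572.44 | -30375.00
Σ | 10509.57 |  |  | 520927.56 | 635125.00
X̄ = 520927.56 / 10509.57 = 49.57 in
Ȳ = 635125.00 / 10509.57 = 60.43 in

X̄ = 49.57 in, Ȳ = 60.43 in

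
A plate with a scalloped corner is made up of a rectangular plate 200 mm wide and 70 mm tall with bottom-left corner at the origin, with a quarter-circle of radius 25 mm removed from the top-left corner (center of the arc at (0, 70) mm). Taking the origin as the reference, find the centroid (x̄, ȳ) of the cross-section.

Part | A | x̄ᵢ | ȳᵢ | A·x̄ᵢ | A·ȳᵢ
plate | 14000.00 | 100.00 | 35.00 | 1400000.00 | 490000.00
removed quarter-circle | -490.87 | 10.61 | 59.39 | -5208.33 | -29152.84
Σ | 13509.13 |  |  | 1394791.67 | 460847.16
x̄ = 1394791.67 / 13509.13 = 103.25 mm
ȳ = 460847.16 / 13509.13 = 34.11 mm

x̄ = 103.25 mm, ȳ = 34.11 mm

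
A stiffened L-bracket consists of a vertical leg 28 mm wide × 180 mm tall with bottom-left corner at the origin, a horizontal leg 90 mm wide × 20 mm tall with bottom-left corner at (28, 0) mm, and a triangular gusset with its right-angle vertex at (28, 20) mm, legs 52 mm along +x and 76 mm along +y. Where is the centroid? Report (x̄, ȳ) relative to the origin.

vertical leg: A = 28 × 180 = 5040.00, centroid at (14.00, 90.00).
horizontal leg: A = 90 × 20 = 1800.00, centroid at (73.00, 10.00).
gusset: A = ½·52·76 = 1976.00, centroid at (45.33, 45.33).
ΣA = 8816.00 mm²
ΣAx̄ = (5040.00)(14.00) + (1800.00)(73.00) + (1976.00)(45.33) = 291538.67 mm³
ΣAȳ = (5040.00)(90.00) + (1800.00)(10.00) + (1976.00)(45.33) = 561178.67 mm³
x̄ = 291538.67 / 8816.00 = 33.07 mm
ȳ = 561178.67 / 8816.00 = 63.65 mm

x̄ = 33.07 mm, ȳ = 63.65 mm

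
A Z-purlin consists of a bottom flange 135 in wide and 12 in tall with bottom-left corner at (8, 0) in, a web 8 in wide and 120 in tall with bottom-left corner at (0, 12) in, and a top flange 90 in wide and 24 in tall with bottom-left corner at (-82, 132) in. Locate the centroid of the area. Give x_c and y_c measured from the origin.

Part | A | x̄ᵢ | ȳᵢ | A·x̄ᵢ | A·ȳᵢ
bottom flange | 1620.00 | 75.50 | 6.00 | 122310.00 | 9720.00
web | 960.00 | 4.00 | 72.00 | 3840.00 | 69120.00
top flange | 2160.00 | -37.00 | 144.00 | -79920.00 | 311040.00
Σ | 4740.00 |  |  | 46230.00 | 389880.00
x_c = 46230.00 / 4740.00 = 9.75 in
y_c = 389880.00 / 4740.00 = 82.25 in

x_c = 9.75 in, y_c = 82.25 in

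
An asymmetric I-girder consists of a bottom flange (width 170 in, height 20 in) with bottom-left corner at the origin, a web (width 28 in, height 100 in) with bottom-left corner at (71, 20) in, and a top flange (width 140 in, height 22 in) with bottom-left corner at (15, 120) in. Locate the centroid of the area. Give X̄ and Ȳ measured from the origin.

Part | A | x̄ᵢ | ȳᵢ | A·x̄ᵢ | A·ȳᵢ
bottom flange | 3400.00 | 85.00 | 10.00 | 289000.00 | 34000.00
web | 2800.00 | 85.00 | 70.00 | 238000.00 | 196000.00
top flange | 3080.00 | 85.00 | 131.00 | 261800.00 | 403480.00
Σ | 9280.00 |  |  | 788800.00 | 633480.00
X̄ = 788800.00 / 9280.00 = 85.00 in
Ȳ = 633480.00 / 9280.00 = 68.26 in

X̄ = 85.00 in, Ȳ = 68.26 in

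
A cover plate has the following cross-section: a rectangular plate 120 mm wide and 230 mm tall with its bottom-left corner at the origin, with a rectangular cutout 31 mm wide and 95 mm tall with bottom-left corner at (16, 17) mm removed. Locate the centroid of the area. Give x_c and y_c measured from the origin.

x_c = 63.40 mm, y_c = 121.03 mm

plate: A = 120 × 230 = 27600.00, centroid at (60.00, 115.00).
hole: A = −(31 × 95) = -2945.00, centroid at (31.50, 64.50).
ΣA = 24655.00 mm², ΣAx_c = 1563232.50 mm³, ΣAy_c = 2984047.50 mm³.
x_c = 1563232.50/24655.00 = 63.40 mm; y_c = 2984047.50/24655.00 = 121.03 mm.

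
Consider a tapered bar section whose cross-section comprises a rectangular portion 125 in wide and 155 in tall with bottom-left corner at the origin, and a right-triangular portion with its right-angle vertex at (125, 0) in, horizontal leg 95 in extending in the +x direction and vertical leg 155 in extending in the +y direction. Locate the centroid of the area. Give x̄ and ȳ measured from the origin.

rectangular portion: A = 125 × 155 = 19375.00, centroid at (62.50, 77.50).
triangular portion: A = ½·95·155 = 7362.50, centroid at (156.67, 51.67).
ΣA = 26737.50 in², ΣAx̄ = 2364395.83 in³, ΣAȳ = 1881958.33 in³.
x̄ = 2364395.83/26737.50 = 88.43 in; ȳ = 1881958.33/26737.50 = 70.39 in.

x̄ = 88.43 in, ȳ = 70.39 in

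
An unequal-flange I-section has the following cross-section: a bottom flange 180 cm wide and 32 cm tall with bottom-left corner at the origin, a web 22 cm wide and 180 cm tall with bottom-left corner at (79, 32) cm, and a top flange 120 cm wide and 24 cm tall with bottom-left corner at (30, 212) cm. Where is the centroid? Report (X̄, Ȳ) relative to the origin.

bottom flange: A = 180 × 32 = 5760.00, centroid at (90.00, 16.00).
web: A = 22 × 180 = 3960.00, centroid at (90.00, 122.00).
top flange: A = 120 × 24 = 2880.00, centroid at (90.00, 224.00).
ΣA = 12600.00 cm², ΣAX̄ = 1134000.00 cm³, ΣAȲ = 1220400.00 cm³.
X̄ = 1134000.00/12600.00 = 90.00 cm; Ȳ = 1220400.00/12600.00 = 96.86 cm.

X̄ = 90.00 cm, Ȳ = 96.86 cm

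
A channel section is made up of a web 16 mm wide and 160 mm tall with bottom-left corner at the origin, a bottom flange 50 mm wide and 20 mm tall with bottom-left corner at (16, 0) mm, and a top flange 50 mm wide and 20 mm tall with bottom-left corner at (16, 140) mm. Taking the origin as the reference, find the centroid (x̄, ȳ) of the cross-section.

Part | A | x̄ᵢ | ȳᵢ | A·x̄ᵢ | A·ȳᵢ
web | 2560.00 | 8.00 | 80.00 | 20480.00 | 204800.00
bottom flange | 1000.00 | 41.00 | 10.00 | 41000.00 | 10000.00
top flange | 1000.00 | 41.00 | 150.00 | 41000.00 | 150000.00
Σ | 4560.00 |  |  | 102480.00 | 364800.00
x̄ = 102480.00 / 4560.00 = 22.47 mm
ȳ = 364800.00 / 4560.00 = 80.00 mm

x̄ = 22.47 mm, ȳ = 80.00 mm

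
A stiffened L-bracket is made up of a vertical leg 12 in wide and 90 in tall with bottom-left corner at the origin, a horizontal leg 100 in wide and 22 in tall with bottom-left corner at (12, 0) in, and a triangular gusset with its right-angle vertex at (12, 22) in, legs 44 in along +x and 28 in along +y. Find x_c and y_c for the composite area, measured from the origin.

Part | A | x̄ᵢ | ȳᵢ | A·x̄ᵢ | A·ȳᵢ
vertical leg | 1080.00 | 6.00 | 45.00 | 6480.00 | 48600.00
horizontal leg | 2200.00 | 62.00 | 11.00 | 136400.00 | 24200.00
gusset | 616.00 | 26.67 | 31.33 | 16426.67 | 19301.33
Σ | 3896.00 |  |  | 159306.67 | 92101.33
x_c = 159306.67 / 3896.00 = 40.89 in
y_c = 92101.33 / 3896.00 = 23.64 in

x_c = 40.89 in, y_c = 23.64 in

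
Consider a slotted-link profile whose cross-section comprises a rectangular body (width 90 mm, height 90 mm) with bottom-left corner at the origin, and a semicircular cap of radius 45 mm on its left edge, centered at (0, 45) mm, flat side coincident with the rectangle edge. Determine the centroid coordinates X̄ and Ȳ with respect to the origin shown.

X̄ = 26.93 mm, Ȳ = 45.00 mm

rectangular body: A = 90 × 90 = 8100.00, centroid at (45.00, 45.00).
semicircular end: A = ½π·45² = 3180.86, centroid at (-19.10, 45.00).
ΣA = 11280.86 mm²
ΣAX̄ = (8100.00)(45.00) + (3180.86)(-19.10) = 303750.00 mm³
ΣAȲ = (8100.00)(45.00) + (3180.86)(45.00) = 507638.82 mm³
X̄ = 303750.00 / 11280.86 = 26.93 mm
Ȳ = 507638.82 / 11280.86 = 45.00 mm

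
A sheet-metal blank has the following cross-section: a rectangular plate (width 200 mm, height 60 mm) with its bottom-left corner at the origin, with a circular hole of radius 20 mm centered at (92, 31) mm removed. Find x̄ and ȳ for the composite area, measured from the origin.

x̄ = 100.94 mm, ȳ = 29.88 mm

plate: A = 200 × 60 = 12000.00, centroid at (100.00, 30.00).
hole: A = −π·20² = -1256.64, centroid at (92.00, 31.00).
ΣA = 10743.36 mm², ΣAx̄ = 1084389.39 mm³, ΣAȳ = 321044.25 mm³.
x̄ = 1084389.39/10743.36 = 100.94 mm; ȳ = 321044.25/10743.36 = 29.88 mm.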